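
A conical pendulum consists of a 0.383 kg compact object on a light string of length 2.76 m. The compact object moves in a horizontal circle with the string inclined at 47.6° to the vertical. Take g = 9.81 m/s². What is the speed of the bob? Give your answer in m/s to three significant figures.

The radius of the circle is r = L sinθ = 2.76 × sin 47.6° = 2.038 m.
Horizontally T sinθ = mv²/r and vertically T cosθ = mg, so tanθ = v²/(rg).
v = √(r g tanθ) = √(2.038 × 9.81 × 1.095) = √21.90 = 4.679 m/s.

4.68 m/s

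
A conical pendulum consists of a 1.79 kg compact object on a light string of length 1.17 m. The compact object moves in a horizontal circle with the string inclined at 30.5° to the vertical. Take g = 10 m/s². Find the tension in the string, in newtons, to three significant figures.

Vertically the bob has no acceleration, so T cosθ = mg.
T = mg/cosθ = 1.79 × 10.0 / cos 30.5° = 17.90/0.8616 = 20.77 N.

20.8 N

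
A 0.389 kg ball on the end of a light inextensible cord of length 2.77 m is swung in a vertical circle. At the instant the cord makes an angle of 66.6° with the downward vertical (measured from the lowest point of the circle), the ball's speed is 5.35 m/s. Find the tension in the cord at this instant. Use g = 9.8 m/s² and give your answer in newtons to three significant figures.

5.53 N

Take the radial direction toward the centre of the circle as positive. The component of the weight along the string toward the centre is −mg cos φ (φ measured from the bottom), so Newton's second law along the string gives T − mg cos φ = m v²/r.
cos 66.6° = 0.3971, so T = m(v²/r + g cos φ) = 0.389 × ((5.35)²/2.77 + 9.8 × 0.3971) = 0.389 × (10.33 + (3.892)) = 0.389 × 14.23 = 5.534 N.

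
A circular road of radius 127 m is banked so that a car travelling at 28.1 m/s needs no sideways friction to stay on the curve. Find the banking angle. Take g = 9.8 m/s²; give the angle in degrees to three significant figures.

For a frictionless banked turn: horizontally N sinθ = mv²/r and vertically N cosθ = mg.
Dividing: tanθ = v²/(r g) = (28.1)²/(127 × 9.8) = 789.6/1245 = 0.6344.
θ = arctan(0.6344) = 32.39°.

32.4°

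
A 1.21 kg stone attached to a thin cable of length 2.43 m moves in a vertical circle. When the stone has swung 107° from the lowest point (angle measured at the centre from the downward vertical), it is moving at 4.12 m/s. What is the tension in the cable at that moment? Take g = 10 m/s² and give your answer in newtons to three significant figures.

4.91 N

Take the radial direction toward the centre of the circle as positive. The component of the weight along the string toward the centre is −mg cos φ (φ measured from the bottom), so Newton's second law along the string gives T − mg cos φ = m v²/r.
cos 107° = -0.2924, so T = m(v²/r + g cos φ) = 1.21 × ((4.12)²/2.43 + 10.0 × -0.2924) = 1.21 × (6.985 + (-2.924)) = 1.21 × 4.062 = 4.915 N.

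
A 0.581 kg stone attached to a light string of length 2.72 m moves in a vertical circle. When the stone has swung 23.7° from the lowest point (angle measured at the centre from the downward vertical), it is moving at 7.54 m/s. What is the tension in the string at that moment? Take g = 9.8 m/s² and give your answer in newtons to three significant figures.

Take the radial direction toward the centre of the circle as positive. The component of the weight along the string toward the centre is −mg cos φ (φ measured from the bottom), so Newton's second law along the string gives T − mg cos φ = m v²/r.
cos 23.7° = 0.9157, so T = m(v²/r + g cos φ) = 0.581 × ((7.54)²/2.72 + 9.8 × 0.9157) = 0.581 × (20.90 + (8.973)) = 0.581 × 29.87 = 17.36 N.

17.4 N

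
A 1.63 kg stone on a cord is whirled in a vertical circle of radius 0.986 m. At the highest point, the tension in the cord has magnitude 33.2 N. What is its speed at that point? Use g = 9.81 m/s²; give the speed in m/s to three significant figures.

5.45 m/s

At the top, T + mg = mv²/r, so v = √(r(T/m + g)) = √(0.986 × (33.2/1.63 + 9.81)) = √(0.986 × 30.18) = √29.76 = 5.455 m/s.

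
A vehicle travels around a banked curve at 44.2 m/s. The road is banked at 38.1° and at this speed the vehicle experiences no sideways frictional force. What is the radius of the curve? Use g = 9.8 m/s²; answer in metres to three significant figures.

Frictionless banking: tanθ = v²/(rg), so r = v²/(g tanθ).
r = (44.2)²/(9.8 × tan 38.1°) = 1954/(9.8 × 0.7841) = 1954/7.684 = 254.2 m.

254 m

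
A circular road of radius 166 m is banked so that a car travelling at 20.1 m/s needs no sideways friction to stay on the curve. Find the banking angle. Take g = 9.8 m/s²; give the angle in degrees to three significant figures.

13.9°

With no friction, the horizontal component of the normal force provides the centripetal force: N sinθ = mv²/r, while N cosθ = mg vertically.
Dividing: tanθ = v²/(r g) = (20.1)²/(166 × 9.8) = 404.0/1627 = 0.2483.
θ = arctan(0.2483) = 13.95°.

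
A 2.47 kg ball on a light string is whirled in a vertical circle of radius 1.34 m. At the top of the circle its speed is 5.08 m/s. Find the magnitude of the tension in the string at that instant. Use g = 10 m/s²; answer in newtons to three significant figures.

At the top, both T and the weight mg point inward (toward the centre), so T + mg = mv²/r.
T = m(v²/r − g) = 2.47 × ((5.08)²/1.34 − 10.0) = 2.47 × (19.26 − 10.0) = 2.47 × 9.259 = 22.87 N.

22.9 N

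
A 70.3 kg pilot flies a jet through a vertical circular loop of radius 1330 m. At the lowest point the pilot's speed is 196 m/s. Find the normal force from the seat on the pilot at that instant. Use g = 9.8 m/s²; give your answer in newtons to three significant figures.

2720 N

At the lowest point, N points up (toward the centre) and the weight mg points down (away from the centre), so the net inward force is N − mg = mv²/r.
N = m(v²/r + g) = 70.3 × ((196)²/1330 + 9.8) = 70.3 × (28.88 + 9.8) = 70.3 × 38.68 = 2720 N.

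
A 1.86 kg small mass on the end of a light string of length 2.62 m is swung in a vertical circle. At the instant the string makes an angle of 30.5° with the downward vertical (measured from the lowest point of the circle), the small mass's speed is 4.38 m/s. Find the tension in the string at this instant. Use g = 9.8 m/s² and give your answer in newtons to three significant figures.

Take the radial direction toward the centre of the circle as positive. The component of the weight along the string toward the centre is −mg cos φ (φ measured from the bottom), so Newton's second law along the string gives T − mg cos φ = m v²/r.
cos 30.5° = 0.8616, so T = m(v²/r + g cos φ) = 1.86 × ((4.38)²/2.62 + 9.8 × 0.8616) = 1.86 × (7.322 + (8.444)) = 1.86 × 15.77 = 29.33 N.

29.3 N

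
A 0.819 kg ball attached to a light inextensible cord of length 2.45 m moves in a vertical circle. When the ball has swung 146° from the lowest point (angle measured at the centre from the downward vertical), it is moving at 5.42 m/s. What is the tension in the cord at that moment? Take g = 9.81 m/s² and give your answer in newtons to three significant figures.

Take the radial direction toward the centre of the circle as positive. The component of the weight along the string toward the centre is −mg cos φ (φ measured from the bottom), so Newton's second law along the string gives T − mg cos φ = m v²/r.
cos 146° = -0.8290, so T = m(v²/r + g cos φ) = 0.819 × ((5.42)²/2.45 + 9.81 × -0.8290) = 0.819 × (11.99 + (-8.133)) = 0.819 × 3.858 = 3.159 N.

3.16 N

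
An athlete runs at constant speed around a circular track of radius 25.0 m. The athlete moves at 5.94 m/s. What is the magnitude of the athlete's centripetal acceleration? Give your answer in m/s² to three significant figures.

1.41 m/s²

a_c = v²/r = (5.940)²/25.0 = 35.28/25.0 = 1.411 m/s².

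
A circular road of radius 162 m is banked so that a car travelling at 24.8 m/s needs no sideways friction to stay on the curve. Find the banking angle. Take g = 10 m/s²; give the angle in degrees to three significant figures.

For a frictionless banked turn: horizontally N sinθ = mv²/r and vertically N cosθ = mg.
Dividing: tanθ = v²/(r g) = (24.8)²/(162 × 10.0) = 615.0/1620 = 0.3797.
θ = arctan(0.3797) = 20.79°.

20.8°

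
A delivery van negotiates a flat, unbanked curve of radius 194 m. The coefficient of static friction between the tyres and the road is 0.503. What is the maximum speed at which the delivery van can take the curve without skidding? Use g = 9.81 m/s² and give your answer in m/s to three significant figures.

Friction provides the centripetal force on a flat curve. At maximum speed it is at its limiting value: μ_s m g = m v²/r.
Mass cancels: v_max = √(μ_s g r) = √(0.503 × 9.81 × 194) = √957.3 = 30.94 m/s.

30.9 m/s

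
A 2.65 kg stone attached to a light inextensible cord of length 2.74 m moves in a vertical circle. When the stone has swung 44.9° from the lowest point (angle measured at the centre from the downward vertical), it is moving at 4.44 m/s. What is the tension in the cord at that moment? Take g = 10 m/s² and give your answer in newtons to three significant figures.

37.8 N

Take the radial direction toward the centre of the circle as positive. The component of the weight along the string toward the centre is −mg cos φ (φ measured from the bottom), so Newton's second law along the string gives T − mg cos φ = m v²/r.
cos 44.9° = 0.7083, so T = m(v²/r + g cos φ) = 2.65 × ((4.44)²/2.74 + 10.0 × 0.7083) = 2.65 × (7.195 + (7.083)) = 2.65 × 14.28 = 37.84 N.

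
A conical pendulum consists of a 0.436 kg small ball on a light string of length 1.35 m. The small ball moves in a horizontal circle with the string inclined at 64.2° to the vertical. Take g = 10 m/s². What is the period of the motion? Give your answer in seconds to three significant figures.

r = L sinθ = 1.215 m. From T sinθ = mω²r and T cosθ = mg: tanθ = ω²r/g, so ω² = g tanθ / r = g/(L cosθ).
ω = √(g/(L cosθ)) = √(10.0/(1.35 × 0.4352)) = √17.02 = 4.125 rad/s.
Period = 2π/ω = 1.523 s.

1.52 s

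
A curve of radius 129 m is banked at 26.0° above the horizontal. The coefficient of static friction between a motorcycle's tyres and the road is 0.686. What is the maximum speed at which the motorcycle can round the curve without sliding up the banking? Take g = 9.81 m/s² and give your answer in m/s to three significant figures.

47.2 m/s

At the maximum speed, friction acts down the slope at its limiting value f = μN. Radially (horizontal, toward centre): N sinθ + μN cosθ = mv²/r. Vertically: N cosθ − μN sinθ = mg.
Dividing: v² = r g (sinθ + μcosθ)/(cosθ − μsinθ).
sinθ + μcosθ = 0.4384 + 0.686×0.8988 = 1.055; cosθ − μsinθ = 0.8988 − 0.686×0.4384 = 0.5981.
v² = 129 × 9.81 × 1.055/0.5981 = 2232 m²/s², so v = 47.25 m/s.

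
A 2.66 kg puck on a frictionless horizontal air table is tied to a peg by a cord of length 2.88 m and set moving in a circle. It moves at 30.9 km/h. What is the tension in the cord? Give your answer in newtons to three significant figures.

v = 30.9 km/h = 30.9/3.6 = 8.583 m/s.
The tension is the only horizontal force, so it supplies the full centripetal force: T = m v²/r = 2.66 × (8.583)²/2.88 = 2.66 × 73.67/2.88 = 68.05 N.

68.0 N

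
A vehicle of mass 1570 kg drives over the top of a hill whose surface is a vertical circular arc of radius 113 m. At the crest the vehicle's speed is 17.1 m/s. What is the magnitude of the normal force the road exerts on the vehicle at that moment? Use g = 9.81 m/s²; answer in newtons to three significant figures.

At the crest the centripetal acceleration points downward (toward the centre of the arc), so mg − N = mv²/r.
N = m(g − v²/r) = 1570 × (9.81 − (17.1)²/113) = 1570 × (9.81 − 2.588) = 1570 × 7.222 = 11340 N.

11300 N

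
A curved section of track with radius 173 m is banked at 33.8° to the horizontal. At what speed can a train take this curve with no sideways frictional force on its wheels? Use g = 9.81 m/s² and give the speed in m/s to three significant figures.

33.7 m/s

On a frictionless banked curve, N sinθ = mv²/r and N cosθ = mg, so tanθ = v²/(rg).
v = √(r g tanθ) = √(173 × 9.81 × tan 33.8°) = √(173 × 9.81 × 0.6694) = √1136 = 33.71 m/s.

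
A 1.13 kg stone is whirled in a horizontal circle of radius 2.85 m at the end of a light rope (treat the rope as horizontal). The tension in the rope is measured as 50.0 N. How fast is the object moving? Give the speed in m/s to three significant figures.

T = m v²/r ⇒ v = √(T r / m) = √(50.0 × 2.85 / 1.13) = √126.1 = 11.23 m/s.

11.2 m/s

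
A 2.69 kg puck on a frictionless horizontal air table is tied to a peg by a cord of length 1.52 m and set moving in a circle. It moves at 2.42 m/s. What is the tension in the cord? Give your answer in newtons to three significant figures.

10.4 N

The tension is the only horizontal force, so it supplies the full centripetal force: T = m v²/r = 2.69 × (2.420)²/1.52 = 2.69 × 5.856/1.52 = 10.36 N.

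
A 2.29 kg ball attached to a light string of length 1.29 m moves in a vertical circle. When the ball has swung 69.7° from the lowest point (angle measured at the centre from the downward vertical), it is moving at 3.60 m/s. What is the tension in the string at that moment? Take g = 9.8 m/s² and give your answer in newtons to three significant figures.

30.8 N

Take the radial direction toward the centre of the circle as positive. The component of the weight along the string toward the centre is −mg cos φ (φ measured from the bottom), so Newton's second law along the string gives T − mg cos φ = m v²/r.
cos 69.7° = 0.3469, so T = m(v²/r + g cos φ) = 2.29 × ((3.60)²/1.29 + 9.8 × 0.3469) = 2.29 × (10.05 + (3.400)) = 2.29 × 13.45 = 30.79 N.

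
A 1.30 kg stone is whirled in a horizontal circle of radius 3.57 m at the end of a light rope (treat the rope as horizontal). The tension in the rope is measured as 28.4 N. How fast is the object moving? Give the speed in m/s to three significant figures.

T = m v²/r ⇒ v = √(T r / m) = √(28.4 × 3.57 / 1.30) = √77.99 = 8.831 m/s.

8.83 m/s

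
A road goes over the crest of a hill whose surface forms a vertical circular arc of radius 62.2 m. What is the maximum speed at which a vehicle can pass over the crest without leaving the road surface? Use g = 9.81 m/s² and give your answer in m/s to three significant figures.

At the crest the centre of the circle is below the vehicle, so the net downward (centripetal) force is mg − N = mv²/r.
The vehicle leaves the road when N → 0, giving v_max = √(g r) = √(9.81 × 62.2) = 24.70 m/s.

24.7 m/s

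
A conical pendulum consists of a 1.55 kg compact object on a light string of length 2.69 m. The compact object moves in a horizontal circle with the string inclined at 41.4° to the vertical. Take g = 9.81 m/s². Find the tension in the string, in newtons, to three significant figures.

Vertically the bob has no acceleration, so T cosθ = mg.
T = mg/cosθ = 1.55 × 9.81 / cos 41.4° = 15.21/0.7501 = 20.27 N.

20.3 N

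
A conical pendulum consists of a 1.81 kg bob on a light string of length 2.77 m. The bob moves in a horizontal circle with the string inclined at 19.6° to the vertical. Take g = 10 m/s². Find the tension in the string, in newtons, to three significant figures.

Vertically the bob has no acceleration, so T cosθ = mg.
T = mg/cosθ = 1.81 × 10.0 / cos 19.6° = 18.10/0.9421 = 19.21 N.

19.2 N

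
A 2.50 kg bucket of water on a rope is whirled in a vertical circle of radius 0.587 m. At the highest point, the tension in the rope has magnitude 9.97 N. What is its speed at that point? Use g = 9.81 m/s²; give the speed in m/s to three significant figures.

At the top, T + mg = mv²/r, so v = √(r(T/m + g)) = √(0.587 × (9.97/2.50 + 9.81)) = √(0.587 × 13.80) = √8.099 = 2.846 m/s.

2.85 m/s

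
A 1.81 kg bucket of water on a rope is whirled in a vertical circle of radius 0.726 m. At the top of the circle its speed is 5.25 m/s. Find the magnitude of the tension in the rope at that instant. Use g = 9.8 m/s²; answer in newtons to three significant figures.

51.0 N

At the top, both T and the weight mg point inward (toward the centre), so T + mg = mv²/r.
T = m(v²/r − g) = 1.81 × ((5.25)²/0.726 − 9.8) = 1.81 × (37.96 − 9.8) = 1.81 × 28.16 = 50.98 N.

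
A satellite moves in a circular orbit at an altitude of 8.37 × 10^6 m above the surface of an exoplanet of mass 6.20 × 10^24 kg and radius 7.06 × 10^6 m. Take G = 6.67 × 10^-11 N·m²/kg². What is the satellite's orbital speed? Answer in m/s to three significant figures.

5180 m/s

Orbital radius r = R + h = 7.06 × 10^6 + 8.37 × 10^6 = 1.543 × 10^7 m.
Gravity supplies the centripetal force: G M m / r² = m v² / r, so v = √(GM/r).
v = √(6.67 × 10^-11 × 6.20 × 10^24 / 1.543 × 10^7) = √(2.680 × 10^7) = 5177 m/s.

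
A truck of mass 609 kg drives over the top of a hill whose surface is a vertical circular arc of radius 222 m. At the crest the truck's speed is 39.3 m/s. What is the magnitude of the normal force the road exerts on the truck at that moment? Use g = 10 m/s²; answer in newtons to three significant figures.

At the crest the centripetal acceleration points downward (toward the centre of the arc), so mg − N = mv²/r.
N = m(g − v²/r) = 609 × (10.0 − (39.3)²/222) = 609 × (10.0 − 6.957) = 609 × 3.043 = 1853 N.

1850 N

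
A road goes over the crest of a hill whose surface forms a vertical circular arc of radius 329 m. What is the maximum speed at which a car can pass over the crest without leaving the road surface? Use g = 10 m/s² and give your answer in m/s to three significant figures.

57.4 m/s

At the crest the centre of the circle is below the car, so the net downward (centripetal) force is mg − N = mv²/r.
The car leaves the road when N → 0, giving v_max = √(g r) = √(10.0 × 329) = 57.36 m/s.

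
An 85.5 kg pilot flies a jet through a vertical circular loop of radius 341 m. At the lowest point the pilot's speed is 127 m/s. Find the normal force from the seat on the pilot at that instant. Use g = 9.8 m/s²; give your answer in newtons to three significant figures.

At the lowest point, N points up (toward the centre) and the weight mg points down (away from the centre), so the net inward force is N − mg = mv²/r.
N = m(v²/r + g) = 85.5 × ((127)²/341 + 9.8) = 85.5 × (47.30 + 9.8) = 85.5 × 57.10 = 4882 N.

4880 N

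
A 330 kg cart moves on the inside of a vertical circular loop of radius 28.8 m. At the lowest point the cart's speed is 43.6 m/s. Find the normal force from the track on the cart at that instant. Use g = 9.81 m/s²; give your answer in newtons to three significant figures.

At the lowest point, N points up (toward the centre) and the weight mg points down (away from the centre), so the net inward force is N − mg = mv²/r.
N = m(v²/r + g) = 330 × ((43.6)²/28.8 + 9.81) = 330 × (66.01 + 9.81) = 330 × 75.82 = 25020 N.

25000 N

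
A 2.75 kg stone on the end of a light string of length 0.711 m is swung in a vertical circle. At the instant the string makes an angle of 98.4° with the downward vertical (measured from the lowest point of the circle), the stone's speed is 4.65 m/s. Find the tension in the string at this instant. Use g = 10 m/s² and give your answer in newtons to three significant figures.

79.6 N

Take the radial direction toward the centre of the circle as positive. The component of the weight along the string toward the centre is −mg cos φ (φ measured from the bottom), so Newton's second law along the string gives T − mg cos φ = m v²/r.
cos 98.4° = -0.1461, so T = m(v²/r + g cos φ) = 2.75 × ((4.65)²/0.711 + 10.0 × -0.1461) = 2.75 × (30.41 + (-1.461)) = 2.75 × 28.95 = 79.61 N.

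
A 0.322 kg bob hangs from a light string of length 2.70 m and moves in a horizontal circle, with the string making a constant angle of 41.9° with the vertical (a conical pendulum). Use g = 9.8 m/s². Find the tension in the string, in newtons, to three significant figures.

Vertically the bob has no acceleration, so T cosθ = mg.
T = mg/cosθ = 0.322 × 9.8 / cos 41.9° = 3.156/0.7443 = 4.240 N.

4.24 N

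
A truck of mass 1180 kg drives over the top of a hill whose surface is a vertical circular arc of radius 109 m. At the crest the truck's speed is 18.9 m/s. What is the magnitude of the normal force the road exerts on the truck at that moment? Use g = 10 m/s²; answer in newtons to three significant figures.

7930 N

At the crest the centripetal acceleration points downward (toward the centre of the arc), so mg − N = mv²/r.
N = m(g − v²/r) = 1180 × (10.0 − (18.9)²/109) = 1180 × (10.0 − 3.277) = 1180 × 6.723 = 7933 N.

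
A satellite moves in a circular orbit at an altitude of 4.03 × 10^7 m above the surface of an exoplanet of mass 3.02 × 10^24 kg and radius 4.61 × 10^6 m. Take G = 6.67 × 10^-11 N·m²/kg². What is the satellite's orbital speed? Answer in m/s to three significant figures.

Orbital radius r = R + h = 4.61 × 10^6 + 4.03 × 10^7 = 4.491 × 10^7 m.
Gravity supplies the centripetal force: G M m / r² = m v² / r, so v = √(GM/r).
v = √(6.67 × 10^-11 × 3.02 × 10^24 / 4.491 × 10^7) = √(4.485 × 10^6) = 2118 m/s.

2120 m/s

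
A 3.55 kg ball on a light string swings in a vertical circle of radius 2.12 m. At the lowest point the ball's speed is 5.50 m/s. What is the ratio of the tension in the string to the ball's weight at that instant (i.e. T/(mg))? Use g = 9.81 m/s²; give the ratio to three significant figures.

At the bottom, T − mg = mv²/r, so T = m(v²/r + g) and T/(mg) = v²/(rg) + 1 = (5.50)²/(2.12 × 9.81) + 1 = 1.455 + 1 = 2.455.

2.45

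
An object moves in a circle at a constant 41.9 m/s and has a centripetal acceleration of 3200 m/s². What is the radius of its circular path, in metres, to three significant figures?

0.549 m

a_c = v²/r ⇒ r = v²/a_c = (41.9)²/3200 = 1756/3200 = 0.5486 m.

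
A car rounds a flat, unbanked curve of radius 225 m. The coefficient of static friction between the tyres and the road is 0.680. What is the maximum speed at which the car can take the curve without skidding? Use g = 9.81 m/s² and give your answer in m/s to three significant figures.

38.7 m/s

On a flat curve, static friction is the only horizontal force, so it must supply the full centripetal force: μ_s m g = m v²/r.
Mass cancels: v_max = √(μ_s g r) = √(0.680 × 9.81 × 225) = √1501 = 38.74 m/s.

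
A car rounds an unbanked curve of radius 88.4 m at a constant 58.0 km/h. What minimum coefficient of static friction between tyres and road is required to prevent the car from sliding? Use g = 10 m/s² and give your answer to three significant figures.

v = 58.0/3.6 = 16.11 m/s.
Friction provides the centripetal force: μ_s m g = m v²/r, so μ_s = v²/(g r) = (16.11)²/(10.0 × 88.4) = 259.6/884.0 = 0.2936.

0.294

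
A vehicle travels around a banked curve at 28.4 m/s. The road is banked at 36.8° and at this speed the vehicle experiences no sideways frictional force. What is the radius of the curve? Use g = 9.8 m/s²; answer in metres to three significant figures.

Frictionless banking: tanθ = v²/(rg), so r = v²/(g tanθ).
r = (28.4)²/(9.8 × tan 36.8°) = 806.6/(9.8 × 0.7481) = 806.6/7.331 = 110.0 m.

110 m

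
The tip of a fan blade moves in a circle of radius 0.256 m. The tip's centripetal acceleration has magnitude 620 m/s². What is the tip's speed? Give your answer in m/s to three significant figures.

12.6 m/s

a_c = v²/r ⇒ v = √(a_c · r) = √(620 × 0.256) = √158.7 = 12.60 m/s.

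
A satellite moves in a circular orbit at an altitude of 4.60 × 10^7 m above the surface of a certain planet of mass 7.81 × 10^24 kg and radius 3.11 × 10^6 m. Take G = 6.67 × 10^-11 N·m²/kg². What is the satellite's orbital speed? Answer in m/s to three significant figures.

3260 m/s

Orbital radius r = R + h = 3.11 × 10^6 + 4.60 × 10^7 = 4.911 × 10^7 m.
Gravity supplies the centripetal force: G M m / r² = m v² / r, so v = √(GM/r).
v = √(6.67 × 10^-11 × 7.81 × 10^24 / 4.911 × 10^7) = √(1.061 × 10^7) = 3257 m/s.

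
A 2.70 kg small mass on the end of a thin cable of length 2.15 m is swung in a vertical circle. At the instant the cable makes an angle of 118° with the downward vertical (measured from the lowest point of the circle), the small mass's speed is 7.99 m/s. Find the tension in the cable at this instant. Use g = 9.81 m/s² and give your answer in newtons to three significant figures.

Take the radial direction toward the centre of the circle as positive. The component of the weight along the string toward the centre is −mg cos φ (φ measured from the bottom), so Newton's second law along the string gives T − mg cos φ = m v²/r.
cos 118° = -0.4695, so T = m(v²/r + g cos φ) = 2.70 × ((7.99)²/2.15 + 9.81 × -0.4695) = 2.70 × (29.69 + (-4.606)) = 2.70 × 25.09 = 67.74 N.

67.7 N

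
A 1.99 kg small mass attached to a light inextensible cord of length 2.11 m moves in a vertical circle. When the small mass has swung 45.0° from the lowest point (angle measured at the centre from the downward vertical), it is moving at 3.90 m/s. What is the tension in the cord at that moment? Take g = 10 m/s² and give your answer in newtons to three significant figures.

Take the radial direction toward the centre of the circle as positive. The component of the weight along the string toward the centre is −mg cos φ (φ measured from the bottom), so Newton's second law along the string gives T − mg cos φ = m v²/r.
cos 45.0° = 0.7071, so T = m(v²/r + g cos φ) = 1.99 × ((3.90)²/2.11 + 10.0 × 0.7071) = 1.99 × (7.209 + (7.071)) = 1.99 × 14.28 = 28.42 N.

28.4 N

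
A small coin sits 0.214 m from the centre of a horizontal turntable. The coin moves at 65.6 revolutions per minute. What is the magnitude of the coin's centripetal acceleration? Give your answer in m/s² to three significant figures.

10.1 m/s²

ω = 65.6 rev/min × 2π/60 = 6.870 rad/s, so v = ωr = 6.870 × 0.214 = 1.470 m/s.
a_c = v²/r = (1.470)²/0.214 = 2.161/0.214 = 10.10 m/s².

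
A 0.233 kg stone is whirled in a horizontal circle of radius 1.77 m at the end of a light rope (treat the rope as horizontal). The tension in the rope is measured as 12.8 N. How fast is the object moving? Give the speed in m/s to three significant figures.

9.86 m/s

T = m v²/r ⇒ v = √(T r / m) = √(12.8 × 1.77 / 0.233) = √97.24 = 9.861 m/s.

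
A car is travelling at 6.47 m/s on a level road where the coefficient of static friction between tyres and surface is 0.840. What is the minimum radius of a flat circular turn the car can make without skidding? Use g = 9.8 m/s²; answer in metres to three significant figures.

At the limit, μ_s m g = m v²/r, so r_min = v²/(μ_s g) = (6.47)²/(0.840 × 9.8) = 41.86/8.232 = 5.085 m.

5.09 m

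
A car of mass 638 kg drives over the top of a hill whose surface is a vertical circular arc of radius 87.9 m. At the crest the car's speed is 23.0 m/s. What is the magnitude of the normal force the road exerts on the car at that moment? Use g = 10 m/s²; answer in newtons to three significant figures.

At the crest the centripetal acceleration points downward (toward the centre of the arc), so mg − N = mv²/r.
N = m(g − v²/r) = 638 × (10.0 − (23.0)²/87.9) = 638 × (10.0 − 6.018) = 638 × 3.982 = 2540 N.

2540 N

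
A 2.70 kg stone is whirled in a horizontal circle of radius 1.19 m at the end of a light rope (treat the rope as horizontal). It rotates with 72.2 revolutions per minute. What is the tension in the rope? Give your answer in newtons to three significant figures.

184 N

ω = 72.2 rev/min × 2π/60 = 7.561 rad/s, so v = ωr = 7.561 × 1.19 = 8.997 m/s.
The tension is the only horizontal force, so it supplies the full centripetal force: T = m v²/r = 2.70 × (8.997)²/1.19 = 2.70 × 80.95/1.19 = 183.7 N.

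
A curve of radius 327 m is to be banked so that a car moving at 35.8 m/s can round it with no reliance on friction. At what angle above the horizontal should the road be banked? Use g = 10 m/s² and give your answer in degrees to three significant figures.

21.4°

For a frictionless banked turn: horizontally N sinθ = mv²/r and vertically N cosθ = mg.
Dividing: tanθ = v²/(r g) = (35.8)²/(327 × 10.0) = 1282/3270 = 0.3919.
θ = arctan(0.3919) = 21.40°.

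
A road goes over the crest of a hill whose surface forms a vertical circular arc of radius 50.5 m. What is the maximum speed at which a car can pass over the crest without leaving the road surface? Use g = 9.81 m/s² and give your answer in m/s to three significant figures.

At the crest the centre of the circle is below the car, so the net downward (centripetal) force is mg − N = mv²/r.
The car leaves the road when N → 0, giving v_max = √(g r) = √(9.81 × 50.5) = 22.26 m/s.

22.3 m/s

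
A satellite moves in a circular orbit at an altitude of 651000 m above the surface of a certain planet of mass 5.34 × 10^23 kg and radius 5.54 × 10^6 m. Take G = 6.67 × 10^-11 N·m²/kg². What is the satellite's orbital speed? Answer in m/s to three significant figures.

2400 m/s

Orbital radius r = R + h = 5.54 × 10^6 + 651000 = 6.191 × 10^6 m.
Gravity supplies the centripetal force: G M m / r² = m v² / r, so v = √(GM/r).
v = √(6.67 × 10^-11 × 5.34 × 10^23 / 6.191 × 10^6) = √(5.753 × 10^6) = 2399 m/s.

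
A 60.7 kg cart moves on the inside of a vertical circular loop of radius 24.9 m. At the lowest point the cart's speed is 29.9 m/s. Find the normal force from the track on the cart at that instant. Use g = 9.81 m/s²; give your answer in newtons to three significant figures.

2770 N

At the lowest point, N points up (toward the centre) and the weight mg points down (away from the centre), so the net inward force is N − mg = mv²/r.
N = m(v²/r + g) = 60.7 × ((29.9)²/24.9 + 9.81) = 60.7 × (35.90 + 9.81) = 60.7 × 45.71 = 2775 N.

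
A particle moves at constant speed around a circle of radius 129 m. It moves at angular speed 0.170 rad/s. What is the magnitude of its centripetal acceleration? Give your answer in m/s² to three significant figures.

3.73 m/s²

v = ωr = 0.170 × 129 = 21.93 m/s.
a_c = v²/r = (21.93)²/129 = 480.9/129 = 3.728 m/s².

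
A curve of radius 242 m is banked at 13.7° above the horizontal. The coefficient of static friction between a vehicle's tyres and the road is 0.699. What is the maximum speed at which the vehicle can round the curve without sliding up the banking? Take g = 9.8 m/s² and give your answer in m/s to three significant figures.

51.9 m/s

At the maximum speed, friction acts down the slope at its limiting value f = μN. Radially (horizontal, toward centre): N sinθ + μN cosθ = mv²/r. Vertically: N cosθ − μN sinθ = mg.
Dividing: v² = r g (sinθ + μcosθ)/(cosθ − μsinθ).
sinθ + μcosθ = 0.2368 + 0.699×0.9715 = 0.9160; cosθ − μsinθ = 0.9715 − 0.699×0.2368 = 0.8060.
v² = 242 × 9.8 × 0.9160/0.8060 = 2695 m²/s², so v = 51.91 m/s.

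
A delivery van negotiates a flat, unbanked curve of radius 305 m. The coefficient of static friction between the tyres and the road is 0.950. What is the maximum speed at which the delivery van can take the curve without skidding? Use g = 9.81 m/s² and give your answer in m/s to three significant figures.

Friction provides the centripetal force on a flat curve. At maximum speed it is at its limiting value: μ_s m g = m v²/r.
Mass cancels: v_max = √(μ_s g r) = √(0.950 × 9.81 × 305) = √2842 = 53.31 m/s.

53.3 m/s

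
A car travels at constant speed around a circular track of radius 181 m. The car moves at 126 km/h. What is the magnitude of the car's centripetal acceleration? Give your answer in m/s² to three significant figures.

6.77 m/s²

v = 126 km/h = 126/3.6 = 35.00 m/s.
a_c = v²/r = (35.00)²/181 = 1225/181 = 6.768 m/s².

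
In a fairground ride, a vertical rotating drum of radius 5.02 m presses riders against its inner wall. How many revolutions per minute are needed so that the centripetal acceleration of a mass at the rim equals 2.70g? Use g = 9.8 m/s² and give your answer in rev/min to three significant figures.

21.9 rev/min

Require ω²r = 2.70g, so ω = √(2.70 × 9.8/5.02) = 2.296 rad/s.
In rev/min: ω × 60/(2π) = 2.296 × 60/(2π) = 21.92 rev/min.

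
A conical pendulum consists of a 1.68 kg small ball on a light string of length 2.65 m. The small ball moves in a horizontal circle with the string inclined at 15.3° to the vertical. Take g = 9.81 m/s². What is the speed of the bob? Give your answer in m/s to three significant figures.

1.37 m/s

The radius of the circle is r = L sinθ = 2.65 × sin 15.3° = 0.6993 m.
Horizontally T sinθ = mv²/r and vertically T cosθ = mg, so tanθ = v²/(rg).
v = √(r g tanθ) = √(0.6993 × 9.81 × 0.2736) = √1.877 = 1.370 m/s.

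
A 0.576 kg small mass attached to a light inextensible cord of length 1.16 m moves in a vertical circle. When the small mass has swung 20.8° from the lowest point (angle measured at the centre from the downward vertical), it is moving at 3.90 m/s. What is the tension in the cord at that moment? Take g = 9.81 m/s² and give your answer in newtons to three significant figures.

12.8 N

Take the radial direction toward the centre of the circle as positive. The component of the weight along the string toward the centre is −mg cos φ (φ measured from the bottom), so Newton's second law along the string gives T − mg cos φ = m v²/r.
cos 20.8° = 0.9348, so T = m(v²/r + g cos φ) = 0.576 × ((3.90)²/1.16 + 9.81 × 0.9348) = 0.576 × (13.11 + (9.171)) = 0.576 × 22.28 = 12.83 N.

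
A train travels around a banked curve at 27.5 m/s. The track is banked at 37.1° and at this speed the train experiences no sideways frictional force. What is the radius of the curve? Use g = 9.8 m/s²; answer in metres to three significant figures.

102 m

Frictionless banking: tanθ = v²/(rg), so r = v²/(g tanθ).
r = (27.5)²/(9.8 × tan 37.1°) = 756.2/(9.8 × 0.7563) = 756.2/7.412 = 102.0 m.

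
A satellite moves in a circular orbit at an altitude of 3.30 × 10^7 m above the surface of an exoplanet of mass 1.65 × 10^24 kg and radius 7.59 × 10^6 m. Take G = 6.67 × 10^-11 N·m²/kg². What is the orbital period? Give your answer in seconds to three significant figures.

155000 s

r = R + h = 7.59 × 10^6 + 3.30 × 10^7 = 4.059 × 10^7 m. Gravity provides the centripetal force: G M m / r² = m v² / r ⇒ v = √(GM/r) = 1647 m/s.
T = 2πr/v = 2π × 4.059 × 10^7 / 1647 = 154900 s.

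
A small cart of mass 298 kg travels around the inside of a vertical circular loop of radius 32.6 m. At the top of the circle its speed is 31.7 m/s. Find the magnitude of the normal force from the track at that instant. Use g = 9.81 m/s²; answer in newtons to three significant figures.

6260 N

At the top, both N and the weight mg point inward (toward the centre), so N + mg = mv²/r.
N = m(v²/r − g) = 298 × ((31.7)²/32.6 − 9.81) = 298 × (30.82 − 9.81) = 298 × 21.01 = 6262 N.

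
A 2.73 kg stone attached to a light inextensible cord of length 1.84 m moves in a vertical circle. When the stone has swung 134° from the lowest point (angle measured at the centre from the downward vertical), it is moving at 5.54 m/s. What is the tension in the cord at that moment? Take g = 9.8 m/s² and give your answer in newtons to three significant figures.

27.0 N

Take the radial direction toward the centre of the circle as positive. The component of the weight along the string toward the centre is −mg cos φ (φ measured from the bottom), so Newton's second law along the string gives T − mg cos φ = m v²/r.
cos 134° = -0.6947, so T = m(v²/r + g cos φ) = 2.73 × ((5.54)²/1.84 + 9.8 × -0.6947) = 2.73 × (16.68 + (-6.808)) = 2.73 × 9.873 = 26.95 N.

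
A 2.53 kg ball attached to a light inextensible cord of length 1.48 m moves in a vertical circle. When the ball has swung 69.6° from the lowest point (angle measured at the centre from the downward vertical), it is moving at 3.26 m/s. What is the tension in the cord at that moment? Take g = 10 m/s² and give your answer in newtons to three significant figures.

27.0 N

Take the radial direction toward the centre of the circle as positive. The component of the weight along the string toward the centre is −mg cos φ (φ measured from the bottom), so Newton's second law along the string gives T − mg cos φ = m v²/r.
cos 69.6° = 0.3486, so T = m(v²/r + g cos φ) = 2.53 × ((3.26)²/1.48 + 10.0 × 0.3486) = 2.53 × (7.181 + (3.486)) = 2.53 × 10.67 = 26.99 N.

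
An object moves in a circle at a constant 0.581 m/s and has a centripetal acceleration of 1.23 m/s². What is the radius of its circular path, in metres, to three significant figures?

a_c = v²/r ⇒ r = v²/a_c = (0.581)²/1.23 = 0.3376/1.23 = 0.2744 m.

0.274 m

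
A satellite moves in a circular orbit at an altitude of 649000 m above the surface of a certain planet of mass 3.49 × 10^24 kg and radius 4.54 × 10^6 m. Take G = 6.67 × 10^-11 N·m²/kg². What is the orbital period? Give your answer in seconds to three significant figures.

4870 s

r = R + h = 4.54 × 10^6 + 649000 = 5.189 × 10^6 m. Gravity provides the centripetal force: G M m / r² = m v² / r ⇒ v = √(GM/r) = 6698 m/s.
T = 2πr/v = 2π × 5.189 × 10^6 / 6698 = 4868 s.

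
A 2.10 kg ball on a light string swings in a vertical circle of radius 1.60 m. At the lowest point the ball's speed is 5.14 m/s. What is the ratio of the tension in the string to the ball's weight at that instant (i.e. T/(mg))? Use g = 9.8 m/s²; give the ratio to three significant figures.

At the bottom, T − mg = mv²/r, so T = m(v²/r + g) and T/(mg) = v²/(rg) + 1 = (5.14)²/(1.60 × 9.8) + 1 = 1.685 + 1 = 2.685.

2.68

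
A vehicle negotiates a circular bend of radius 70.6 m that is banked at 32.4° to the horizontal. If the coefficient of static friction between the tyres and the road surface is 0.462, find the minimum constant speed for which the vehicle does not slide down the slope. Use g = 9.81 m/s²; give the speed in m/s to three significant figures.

9.62 m/s

At the minimum speed, friction acts up the slope at its limiting value f = μN. Radially (horizontal, toward centre): N sinθ − μN cosθ = mv²/r. Vertically: N cosθ + μN sinθ = mg.
Dividing: v² = r g (sinθ − μcosθ)/(cosθ + μsinθ).
sinθ − μcosθ = 0.5358 − 0.462×0.8443 = 0.1457; cosθ + μsinθ = 0.8443 + 0.462×0.5358 = 1.092.
v² = 70.6 × 9.81 × 0.1457/1.092 = 92.45 m²/s², so v = 9.615 m/s.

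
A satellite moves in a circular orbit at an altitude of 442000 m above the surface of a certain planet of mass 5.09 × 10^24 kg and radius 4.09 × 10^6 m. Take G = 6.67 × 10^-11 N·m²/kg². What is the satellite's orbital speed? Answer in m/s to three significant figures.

8660 m/s

Orbital radius r = R + h = 4.09 × 10^6 + 442000 = 4.532 × 10^6 m.
Gravity supplies the centripetal force: G M m / r² = m v² / r, so v = √(GM/r).
v = √(6.67 × 10^-11 × 5.09 × 10^24 / 4.532 × 10^6) = √(7.491 × 10^7) = 8655 m/s.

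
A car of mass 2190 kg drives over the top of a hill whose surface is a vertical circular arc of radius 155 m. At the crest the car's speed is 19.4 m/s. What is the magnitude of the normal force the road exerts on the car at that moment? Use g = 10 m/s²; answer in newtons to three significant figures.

16600 N

At the crest the centripetal acceleration points downward (toward the centre of the arc), so mg − N = mv²/r.
N = m(g − v²/r) = 2190 × (10.0 − (19.4)²/155) = 2190 × (10.0 − 2.428) = 2190 × 7.572 = 16580 N.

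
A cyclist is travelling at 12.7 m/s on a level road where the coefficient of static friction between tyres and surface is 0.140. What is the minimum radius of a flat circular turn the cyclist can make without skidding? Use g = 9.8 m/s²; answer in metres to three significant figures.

118 m

At the limit, μ_s m g = m v²/r, so r_min = v²/(μ_s g) = (12.7)²/(0.140 × 9.8) = 161.3/1.372 = 117.6 m.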